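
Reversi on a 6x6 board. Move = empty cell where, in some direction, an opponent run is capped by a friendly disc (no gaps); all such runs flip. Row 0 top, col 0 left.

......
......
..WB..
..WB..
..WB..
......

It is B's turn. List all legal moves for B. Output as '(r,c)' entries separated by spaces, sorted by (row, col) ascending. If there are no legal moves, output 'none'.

Answer: (1,1) (2,1) (3,1) (4,1) (5,1)

Derivation:
(1,1): flips 1 -> legal
(1,2): no bracket -> illegal
(1,3): no bracket -> illegal
(2,1): flips 2 -> legal
(3,1): flips 1 -> legal
(4,1): flips 2 -> legal
(5,1): flips 1 -> legal
(5,2): no bracket -> illegal
(5,3): no bracket -> illegal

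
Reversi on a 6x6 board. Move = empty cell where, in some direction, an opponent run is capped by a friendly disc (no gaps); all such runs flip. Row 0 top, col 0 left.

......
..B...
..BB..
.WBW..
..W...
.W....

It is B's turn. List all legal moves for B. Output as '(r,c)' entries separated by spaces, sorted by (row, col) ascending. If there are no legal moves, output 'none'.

(2,0): no bracket -> illegal
(2,1): no bracket -> illegal
(2,4): no bracket -> illegal
(3,0): flips 1 -> legal
(3,4): flips 1 -> legal
(4,0): flips 1 -> legal
(4,1): no bracket -> illegal
(4,3): flips 1 -> legal
(4,4): flips 1 -> legal
(5,0): no bracket -> illegal
(5,2): flips 1 -> legal
(5,3): no bracket -> illegal

Answer: (3,0) (3,4) (4,0) (4,3) (4,4) (5,2)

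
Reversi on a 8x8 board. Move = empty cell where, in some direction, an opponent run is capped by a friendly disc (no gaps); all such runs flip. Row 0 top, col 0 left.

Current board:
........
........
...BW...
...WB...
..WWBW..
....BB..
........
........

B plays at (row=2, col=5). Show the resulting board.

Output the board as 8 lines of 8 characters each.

Answer: ........
........
...BBB..
...WB...
..WWBW..
....BB..
........
........

Derivation:
Place B at (2,5); scan 8 dirs for brackets.
Dir NW: first cell '.' (not opp) -> no flip
Dir N: first cell '.' (not opp) -> no flip
Dir NE: first cell '.' (not opp) -> no flip
Dir W: opp run (2,4) capped by B -> flip
Dir E: first cell '.' (not opp) -> no flip
Dir SW: first cell 'B' (not opp) -> no flip
Dir S: first cell '.' (not opp) -> no flip
Dir SE: first cell '.' (not opp) -> no flip
All flips: (2,4)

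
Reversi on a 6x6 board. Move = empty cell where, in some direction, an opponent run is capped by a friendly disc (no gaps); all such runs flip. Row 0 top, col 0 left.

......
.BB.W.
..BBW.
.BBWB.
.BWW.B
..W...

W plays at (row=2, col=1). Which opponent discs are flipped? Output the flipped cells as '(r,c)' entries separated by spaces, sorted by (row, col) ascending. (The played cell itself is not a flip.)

Answer: (2,2) (2,3) (3,2)

Derivation:
Dir NW: first cell '.' (not opp) -> no flip
Dir N: opp run (1,1), next='.' -> no flip
Dir NE: opp run (1,2), next='.' -> no flip
Dir W: first cell '.' (not opp) -> no flip
Dir E: opp run (2,2) (2,3) capped by W -> flip
Dir SW: first cell '.' (not opp) -> no flip
Dir S: opp run (3,1) (4,1), next='.' -> no flip
Dir SE: opp run (3,2) capped by W -> flip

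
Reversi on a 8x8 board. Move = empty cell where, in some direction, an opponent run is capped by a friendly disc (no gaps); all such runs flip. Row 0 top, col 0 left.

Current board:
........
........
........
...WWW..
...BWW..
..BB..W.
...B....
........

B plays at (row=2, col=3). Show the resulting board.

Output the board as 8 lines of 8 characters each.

Place B at (2,3); scan 8 dirs for brackets.
Dir NW: first cell '.' (not opp) -> no flip
Dir N: first cell '.' (not opp) -> no flip
Dir NE: first cell '.' (not opp) -> no flip
Dir W: first cell '.' (not opp) -> no flip
Dir E: first cell '.' (not opp) -> no flip
Dir SW: first cell '.' (not opp) -> no flip
Dir S: opp run (3,3) capped by B -> flip
Dir SE: opp run (3,4) (4,5) (5,6), next='.' -> no flip
All flips: (3,3)

Answer: ........
........
...B....
...BWW..
...BWW..
..BB..W.
...B....
........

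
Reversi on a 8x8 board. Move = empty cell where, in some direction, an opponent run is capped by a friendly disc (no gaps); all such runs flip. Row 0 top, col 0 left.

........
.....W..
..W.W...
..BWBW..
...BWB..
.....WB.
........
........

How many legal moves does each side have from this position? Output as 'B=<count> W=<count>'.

-- B to move --
(0,4): no bracket -> illegal
(0,5): no bracket -> illegal
(0,6): no bracket -> illegal
(1,1): no bracket -> illegal
(1,2): flips 1 -> legal
(1,3): no bracket -> illegal
(1,4): flips 1 -> legal
(1,6): no bracket -> illegal
(2,1): no bracket -> illegal
(2,3): flips 1 -> legal
(2,5): flips 1 -> legal
(2,6): no bracket -> illegal
(3,1): no bracket -> illegal
(3,6): flips 1 -> legal
(4,2): no bracket -> illegal
(4,6): no bracket -> illegal
(5,3): no bracket -> illegal
(5,4): flips 2 -> legal
(6,4): no bracket -> illegal
(6,5): flips 1 -> legal
(6,6): no bracket -> illegal
B mobility = 7
-- W to move --
(2,1): no bracket -> illegal
(2,3): no bracket -> illegal
(2,5): no bracket -> illegal
(3,1): flips 1 -> legal
(3,6): no bracket -> illegal
(4,1): no bracket -> illegal
(4,2): flips 2 -> legal
(4,6): flips 1 -> legal
(4,7): no bracket -> illegal
(5,2): no bracket -> illegal
(5,3): flips 1 -> legal
(5,4): no bracket -> illegal
(5,7): flips 1 -> legal
(6,5): no bracket -> illegal
(6,6): no bracket -> illegal
(6,7): no bracket -> illegal
W mobility = 5

Answer: B=7 W=5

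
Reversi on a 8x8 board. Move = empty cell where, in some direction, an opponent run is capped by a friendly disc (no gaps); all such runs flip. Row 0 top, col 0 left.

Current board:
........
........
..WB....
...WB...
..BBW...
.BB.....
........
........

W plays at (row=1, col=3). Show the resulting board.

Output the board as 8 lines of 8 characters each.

Place W at (1,3); scan 8 dirs for brackets.
Dir NW: first cell '.' (not opp) -> no flip
Dir N: first cell '.' (not opp) -> no flip
Dir NE: first cell '.' (not opp) -> no flip
Dir W: first cell '.' (not opp) -> no flip
Dir E: first cell '.' (not opp) -> no flip
Dir SW: first cell 'W' (not opp) -> no flip
Dir S: opp run (2,3) capped by W -> flip
Dir SE: first cell '.' (not opp) -> no flip
All flips: (2,3)

Answer: ........
...W....
..WW....
...WB...
..BBW...
.BB.....
........
........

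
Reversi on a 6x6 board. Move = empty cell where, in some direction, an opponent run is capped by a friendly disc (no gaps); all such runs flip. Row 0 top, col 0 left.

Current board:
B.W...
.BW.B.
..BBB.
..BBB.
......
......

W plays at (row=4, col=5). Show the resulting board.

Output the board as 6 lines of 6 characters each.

Answer: B.W...
.BW.B.
..BWB.
..BBW.
.....W
......

Derivation:
Place W at (4,5); scan 8 dirs for brackets.
Dir NW: opp run (3,4) (2,3) capped by W -> flip
Dir N: first cell '.' (not opp) -> no flip
Dir NE: edge -> no flip
Dir W: first cell '.' (not opp) -> no flip
Dir E: edge -> no flip
Dir SW: first cell '.' (not opp) -> no flip
Dir S: first cell '.' (not opp) -> no flip
Dir SE: edge -> no flip
All flips: (2,3) (3,4)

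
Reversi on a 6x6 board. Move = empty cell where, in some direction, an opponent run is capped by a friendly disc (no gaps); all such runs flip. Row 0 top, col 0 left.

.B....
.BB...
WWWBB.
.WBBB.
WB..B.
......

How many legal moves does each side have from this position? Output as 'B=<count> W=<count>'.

Answer: B=2 W=9

Derivation:
-- B to move --
(1,0): flips 1 -> legal
(1,3): no bracket -> illegal
(3,0): flips 2 -> legal
(4,2): no bracket -> illegal
(5,0): no bracket -> illegal
(5,1): no bracket -> illegal
B mobility = 2
-- W to move --
(0,0): flips 1 -> legal
(0,2): flips 2 -> legal
(0,3): flips 1 -> legal
(1,0): no bracket -> illegal
(1,3): no bracket -> illegal
(1,4): no bracket -> illegal
(1,5): no bracket -> illegal
(2,5): flips 2 -> legal
(3,0): no bracket -> illegal
(3,5): flips 3 -> legal
(4,2): flips 2 -> legal
(4,3): flips 1 -> legal
(4,5): no bracket -> illegal
(5,0): no bracket -> illegal
(5,1): flips 1 -> legal
(5,2): no bracket -> illegal
(5,3): no bracket -> illegal
(5,4): no bracket -> illegal
(5,5): flips 2 -> legal
W mobility = 9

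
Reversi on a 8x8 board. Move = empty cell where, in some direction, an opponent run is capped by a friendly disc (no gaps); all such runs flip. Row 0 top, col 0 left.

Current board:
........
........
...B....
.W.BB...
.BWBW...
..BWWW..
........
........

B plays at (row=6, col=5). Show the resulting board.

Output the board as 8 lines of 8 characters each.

Answer: ........
........
...B....
.W.BB...
.BWBW...
..BWBW..
.....B..
........

Derivation:
Place B at (6,5); scan 8 dirs for brackets.
Dir NW: opp run (5,4) capped by B -> flip
Dir N: opp run (5,5), next='.' -> no flip
Dir NE: first cell '.' (not opp) -> no flip
Dir W: first cell '.' (not opp) -> no flip
Dir E: first cell '.' (not opp) -> no flip
Dir SW: first cell '.' (not opp) -> no flip
Dir S: first cell '.' (not opp) -> no flip
Dir SE: first cell '.' (not opp) -> no flip
All flips: (5,4)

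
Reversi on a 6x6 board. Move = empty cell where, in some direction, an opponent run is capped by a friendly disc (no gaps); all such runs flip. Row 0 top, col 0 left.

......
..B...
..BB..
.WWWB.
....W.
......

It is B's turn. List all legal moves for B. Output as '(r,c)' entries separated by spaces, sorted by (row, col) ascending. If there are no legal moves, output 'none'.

(2,0): no bracket -> illegal
(2,1): no bracket -> illegal
(2,4): no bracket -> illegal
(3,0): flips 3 -> legal
(3,5): no bracket -> illegal
(4,0): flips 1 -> legal
(4,1): flips 1 -> legal
(4,2): flips 1 -> legal
(4,3): flips 1 -> legal
(4,5): no bracket -> illegal
(5,3): no bracket -> illegal
(5,4): flips 1 -> legal
(5,5): flips 2 -> legal

Answer: (3,0) (4,0) (4,1) (4,2) (4,3) (5,4) (5,5)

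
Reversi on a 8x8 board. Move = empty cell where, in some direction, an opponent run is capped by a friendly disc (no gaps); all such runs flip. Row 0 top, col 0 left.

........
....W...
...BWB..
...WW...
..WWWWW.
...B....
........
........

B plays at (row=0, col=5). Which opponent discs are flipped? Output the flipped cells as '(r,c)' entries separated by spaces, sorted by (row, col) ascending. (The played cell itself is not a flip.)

Dir NW: edge -> no flip
Dir N: edge -> no flip
Dir NE: edge -> no flip
Dir W: first cell '.' (not opp) -> no flip
Dir E: first cell '.' (not opp) -> no flip
Dir SW: opp run (1,4) capped by B -> flip
Dir S: first cell '.' (not opp) -> no flip
Dir SE: first cell '.' (not opp) -> no flip

Answer: (1,4)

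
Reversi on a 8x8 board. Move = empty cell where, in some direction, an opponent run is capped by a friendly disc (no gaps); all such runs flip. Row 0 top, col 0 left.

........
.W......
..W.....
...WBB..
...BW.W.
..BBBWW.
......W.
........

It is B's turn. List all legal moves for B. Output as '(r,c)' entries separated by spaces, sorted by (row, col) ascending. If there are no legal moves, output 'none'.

(0,0): no bracket -> illegal
(0,1): no bracket -> illegal
(0,2): no bracket -> illegal
(1,0): no bracket -> illegal
(1,2): no bracket -> illegal
(1,3): no bracket -> illegal
(2,0): no bracket -> illegal
(2,1): no bracket -> illegal
(2,3): flips 1 -> legal
(2,4): no bracket -> illegal
(3,1): no bracket -> illegal
(3,2): flips 1 -> legal
(3,6): no bracket -> illegal
(3,7): no bracket -> illegal
(4,2): no bracket -> illegal
(4,5): flips 1 -> legal
(4,7): no bracket -> illegal
(5,7): flips 3 -> legal
(6,4): no bracket -> illegal
(6,5): no bracket -> illegal
(6,7): no bracket -> illegal
(7,5): no bracket -> illegal
(7,6): no bracket -> illegal
(7,7): no bracket -> illegal

Answer: (2,3) (3,2) (4,5) (5,7)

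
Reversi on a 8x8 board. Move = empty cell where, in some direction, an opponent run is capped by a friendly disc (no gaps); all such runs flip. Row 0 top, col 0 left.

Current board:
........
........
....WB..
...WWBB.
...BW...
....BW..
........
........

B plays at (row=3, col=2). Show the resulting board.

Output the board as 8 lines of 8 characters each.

Place B at (3,2); scan 8 dirs for brackets.
Dir NW: first cell '.' (not opp) -> no flip
Dir N: first cell '.' (not opp) -> no flip
Dir NE: first cell '.' (not opp) -> no flip
Dir W: first cell '.' (not opp) -> no flip
Dir E: opp run (3,3) (3,4) capped by B -> flip
Dir SW: first cell '.' (not opp) -> no flip
Dir S: first cell '.' (not opp) -> no flip
Dir SE: first cell 'B' (not opp) -> no flip
All flips: (3,3) (3,4)

Answer: ........
........
....WB..
..BBBBB.
...BW...
....BW..
........
........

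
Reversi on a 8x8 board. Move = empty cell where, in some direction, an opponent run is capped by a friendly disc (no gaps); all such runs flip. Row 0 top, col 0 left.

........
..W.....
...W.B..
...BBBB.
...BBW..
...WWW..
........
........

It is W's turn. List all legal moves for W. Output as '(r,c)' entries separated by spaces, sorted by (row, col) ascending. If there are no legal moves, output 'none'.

(1,4): no bracket -> illegal
(1,5): flips 2 -> legal
(1,6): no bracket -> illegal
(2,2): flips 2 -> legal
(2,4): flips 2 -> legal
(2,6): flips 2 -> legal
(2,7): flips 1 -> legal
(3,2): flips 1 -> legal
(3,7): no bracket -> illegal
(4,2): flips 2 -> legal
(4,6): no bracket -> illegal
(4,7): no bracket -> illegal
(5,2): no bracket -> illegal

Answer: (1,5) (2,2) (2,4) (2,6) (2,7) (3,2) (4,2)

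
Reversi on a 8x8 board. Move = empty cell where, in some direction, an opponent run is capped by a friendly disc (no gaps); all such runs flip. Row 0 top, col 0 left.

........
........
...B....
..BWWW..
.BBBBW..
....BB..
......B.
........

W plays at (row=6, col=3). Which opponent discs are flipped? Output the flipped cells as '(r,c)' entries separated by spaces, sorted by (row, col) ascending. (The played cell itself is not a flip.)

Dir NW: first cell '.' (not opp) -> no flip
Dir N: first cell '.' (not opp) -> no flip
Dir NE: opp run (5,4) capped by W -> flip
Dir W: first cell '.' (not opp) -> no flip
Dir E: first cell '.' (not opp) -> no flip
Dir SW: first cell '.' (not opp) -> no flip
Dir S: first cell '.' (not opp) -> no flip
Dir SE: first cell '.' (not opp) -> no flip

Answer: (5,4)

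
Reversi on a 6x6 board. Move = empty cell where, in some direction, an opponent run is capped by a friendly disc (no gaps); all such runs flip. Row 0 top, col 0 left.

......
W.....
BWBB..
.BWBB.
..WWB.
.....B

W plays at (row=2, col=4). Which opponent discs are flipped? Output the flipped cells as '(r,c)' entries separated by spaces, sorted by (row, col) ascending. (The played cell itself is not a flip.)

Dir NW: first cell '.' (not opp) -> no flip
Dir N: first cell '.' (not opp) -> no flip
Dir NE: first cell '.' (not opp) -> no flip
Dir W: opp run (2,3) (2,2) capped by W -> flip
Dir E: first cell '.' (not opp) -> no flip
Dir SW: opp run (3,3) capped by W -> flip
Dir S: opp run (3,4) (4,4), next='.' -> no flip
Dir SE: first cell '.' (not opp) -> no flip

Answer: (2,2) (2,3) (3,3)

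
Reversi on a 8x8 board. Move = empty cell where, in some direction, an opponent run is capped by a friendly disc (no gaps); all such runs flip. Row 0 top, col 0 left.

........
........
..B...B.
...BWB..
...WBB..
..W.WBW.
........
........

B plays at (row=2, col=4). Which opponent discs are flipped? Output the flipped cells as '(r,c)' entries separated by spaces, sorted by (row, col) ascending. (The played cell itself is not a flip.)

Answer: (3,4)

Derivation:
Dir NW: first cell '.' (not opp) -> no flip
Dir N: first cell '.' (not opp) -> no flip
Dir NE: first cell '.' (not opp) -> no flip
Dir W: first cell '.' (not opp) -> no flip
Dir E: first cell '.' (not opp) -> no flip
Dir SW: first cell 'B' (not opp) -> no flip
Dir S: opp run (3,4) capped by B -> flip
Dir SE: first cell 'B' (not opp) -> no flip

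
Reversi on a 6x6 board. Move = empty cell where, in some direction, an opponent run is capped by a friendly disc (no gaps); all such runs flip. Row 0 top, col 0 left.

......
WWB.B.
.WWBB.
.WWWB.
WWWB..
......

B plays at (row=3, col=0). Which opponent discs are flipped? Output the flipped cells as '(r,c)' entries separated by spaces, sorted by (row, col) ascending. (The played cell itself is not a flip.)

Dir NW: edge -> no flip
Dir N: first cell '.' (not opp) -> no flip
Dir NE: opp run (2,1) capped by B -> flip
Dir W: edge -> no flip
Dir E: opp run (3,1) (3,2) (3,3) capped by B -> flip
Dir SW: edge -> no flip
Dir S: opp run (4,0), next='.' -> no flip
Dir SE: opp run (4,1), next='.' -> no flip

Answer: (2,1) (3,1) (3,2) (3,3)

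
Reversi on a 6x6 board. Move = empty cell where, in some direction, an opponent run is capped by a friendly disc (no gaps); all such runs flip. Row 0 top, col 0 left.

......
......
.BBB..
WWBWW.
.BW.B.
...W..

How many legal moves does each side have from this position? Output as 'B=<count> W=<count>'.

-- B to move --
(2,0): no bracket -> illegal
(2,4): flips 1 -> legal
(2,5): no bracket -> illegal
(3,5): flips 2 -> legal
(4,0): flips 1 -> legal
(4,3): flips 2 -> legal
(4,5): flips 1 -> legal
(5,1): no bracket -> illegal
(5,2): flips 1 -> legal
(5,4): no bracket -> illegal
B mobility = 6
-- W to move --
(1,0): no bracket -> illegal
(1,1): flips 2 -> legal
(1,2): flips 4 -> legal
(1,3): flips 2 -> legal
(1,4): no bracket -> illegal
(2,0): no bracket -> illegal
(2,4): no bracket -> illegal
(3,5): flips 1 -> legal
(4,0): flips 1 -> legal
(4,3): no bracket -> illegal
(4,5): no bracket -> illegal
(5,0): no bracket -> illegal
(5,1): flips 1 -> legal
(5,2): flips 1 -> legal
(5,4): flips 1 -> legal
(5,5): flips 1 -> legal
W mobility = 9

Answer: B=6 W=9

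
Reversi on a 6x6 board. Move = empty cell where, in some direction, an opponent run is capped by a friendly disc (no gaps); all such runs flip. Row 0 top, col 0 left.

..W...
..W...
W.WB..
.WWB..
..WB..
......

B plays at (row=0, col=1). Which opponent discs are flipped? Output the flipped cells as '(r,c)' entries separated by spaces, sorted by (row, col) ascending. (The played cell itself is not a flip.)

Answer: (1,2)

Derivation:
Dir NW: edge -> no flip
Dir N: edge -> no flip
Dir NE: edge -> no flip
Dir W: first cell '.' (not opp) -> no flip
Dir E: opp run (0,2), next='.' -> no flip
Dir SW: first cell '.' (not opp) -> no flip
Dir S: first cell '.' (not opp) -> no flip
Dir SE: opp run (1,2) capped by B -> flip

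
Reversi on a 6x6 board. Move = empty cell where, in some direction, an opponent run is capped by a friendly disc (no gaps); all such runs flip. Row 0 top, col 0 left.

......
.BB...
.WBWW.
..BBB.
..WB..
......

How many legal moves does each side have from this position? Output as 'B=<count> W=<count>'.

Answer: B=11 W=8

Derivation:
-- B to move --
(1,0): flips 1 -> legal
(1,3): flips 1 -> legal
(1,4): flips 2 -> legal
(1,5): flips 1 -> legal
(2,0): flips 1 -> legal
(2,5): flips 2 -> legal
(3,0): flips 1 -> legal
(3,1): flips 1 -> legal
(3,5): no bracket -> illegal
(4,1): flips 1 -> legal
(5,1): flips 1 -> legal
(5,2): flips 1 -> legal
(5,3): no bracket -> illegal
B mobility = 11
-- W to move --
(0,0): no bracket -> illegal
(0,1): flips 2 -> legal
(0,2): flips 3 -> legal
(0,3): flips 1 -> legal
(1,0): no bracket -> illegal
(1,3): no bracket -> illegal
(2,0): no bracket -> illegal
(2,5): no bracket -> illegal
(3,1): no bracket -> illegal
(3,5): no bracket -> illegal
(4,1): flips 1 -> legal
(4,4): flips 2 -> legal
(4,5): flips 1 -> legal
(5,2): no bracket -> illegal
(5,3): flips 2 -> legal
(5,4): flips 2 -> legal
W mobility = 8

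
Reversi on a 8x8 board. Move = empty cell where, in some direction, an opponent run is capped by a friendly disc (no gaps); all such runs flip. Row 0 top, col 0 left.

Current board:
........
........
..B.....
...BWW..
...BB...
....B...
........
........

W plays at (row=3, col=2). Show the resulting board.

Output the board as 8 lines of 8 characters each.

Place W at (3,2); scan 8 dirs for brackets.
Dir NW: first cell '.' (not opp) -> no flip
Dir N: opp run (2,2), next='.' -> no flip
Dir NE: first cell '.' (not opp) -> no flip
Dir W: first cell '.' (not opp) -> no flip
Dir E: opp run (3,3) capped by W -> flip
Dir SW: first cell '.' (not opp) -> no flip
Dir S: first cell '.' (not opp) -> no flip
Dir SE: opp run (4,3) (5,4), next='.' -> no flip
All flips: (3,3)

Answer: ........
........
..B.....
..WWWW..
...BB...
....B...
........
........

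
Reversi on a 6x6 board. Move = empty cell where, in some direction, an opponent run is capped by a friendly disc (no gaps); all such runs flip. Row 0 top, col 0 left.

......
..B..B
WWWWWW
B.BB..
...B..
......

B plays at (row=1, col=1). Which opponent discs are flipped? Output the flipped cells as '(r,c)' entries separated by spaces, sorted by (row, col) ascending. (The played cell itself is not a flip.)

Dir NW: first cell '.' (not opp) -> no flip
Dir N: first cell '.' (not opp) -> no flip
Dir NE: first cell '.' (not opp) -> no flip
Dir W: first cell '.' (not opp) -> no flip
Dir E: first cell 'B' (not opp) -> no flip
Dir SW: opp run (2,0), next=edge -> no flip
Dir S: opp run (2,1), next='.' -> no flip
Dir SE: opp run (2,2) capped by B -> flip

Answer: (2,2)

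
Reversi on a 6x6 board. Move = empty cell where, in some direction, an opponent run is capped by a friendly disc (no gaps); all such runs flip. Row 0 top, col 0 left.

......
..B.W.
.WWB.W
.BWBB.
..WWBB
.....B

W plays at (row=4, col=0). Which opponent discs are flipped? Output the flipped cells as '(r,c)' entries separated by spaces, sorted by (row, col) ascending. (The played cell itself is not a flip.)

Dir NW: edge -> no flip
Dir N: first cell '.' (not opp) -> no flip
Dir NE: opp run (3,1) capped by W -> flip
Dir W: edge -> no flip
Dir E: first cell '.' (not opp) -> no flip
Dir SW: edge -> no flip
Dir S: first cell '.' (not opp) -> no flip
Dir SE: first cell '.' (not opp) -> no flip

Answer: (3,1)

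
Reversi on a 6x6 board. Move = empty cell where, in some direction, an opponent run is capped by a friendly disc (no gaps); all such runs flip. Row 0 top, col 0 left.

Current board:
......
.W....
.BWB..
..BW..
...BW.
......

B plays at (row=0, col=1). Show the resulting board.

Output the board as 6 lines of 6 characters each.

Place B at (0,1); scan 8 dirs for brackets.
Dir NW: edge -> no flip
Dir N: edge -> no flip
Dir NE: edge -> no flip
Dir W: first cell '.' (not opp) -> no flip
Dir E: first cell '.' (not opp) -> no flip
Dir SW: first cell '.' (not opp) -> no flip
Dir S: opp run (1,1) capped by B -> flip
Dir SE: first cell '.' (not opp) -> no flip
All flips: (1,1)

Answer: .B....
.B....
.BWB..
..BW..
...BW.
......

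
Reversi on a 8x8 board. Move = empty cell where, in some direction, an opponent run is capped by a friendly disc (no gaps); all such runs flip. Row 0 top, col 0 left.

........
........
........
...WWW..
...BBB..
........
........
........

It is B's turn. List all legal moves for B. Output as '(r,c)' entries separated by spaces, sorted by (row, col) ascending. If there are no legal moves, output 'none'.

(2,2): flips 1 -> legal
(2,3): flips 2 -> legal
(2,4): flips 1 -> legal
(2,5): flips 2 -> legal
(2,6): flips 1 -> legal
(3,2): no bracket -> illegal
(3,6): no bracket -> illegal
(4,2): no bracket -> illegal
(4,6): no bracket -> illegal

Answer: (2,2) (2,3) (2,4) (2,5) (2,6)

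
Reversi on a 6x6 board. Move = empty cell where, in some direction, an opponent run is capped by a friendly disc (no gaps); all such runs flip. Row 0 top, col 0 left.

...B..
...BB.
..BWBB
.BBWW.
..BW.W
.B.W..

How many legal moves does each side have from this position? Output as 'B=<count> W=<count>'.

-- B to move --
(1,2): no bracket -> illegal
(3,5): flips 2 -> legal
(4,4): flips 3 -> legal
(5,2): flips 2 -> legal
(5,4): flips 1 -> legal
(5,5): no bracket -> illegal
B mobility = 4
-- W to move --
(0,2): no bracket -> illegal
(0,4): flips 2 -> legal
(0,5): flips 1 -> legal
(1,1): flips 1 -> legal
(1,2): no bracket -> illegal
(1,5): flips 1 -> legal
(2,0): flips 2 -> legal
(2,1): flips 2 -> legal
(3,0): flips 2 -> legal
(3,5): no bracket -> illegal
(4,0): no bracket -> illegal
(4,1): flips 2 -> legal
(5,0): no bracket -> illegal
(5,2): no bracket -> illegal
W mobility = 8

Answer: B=4 W=8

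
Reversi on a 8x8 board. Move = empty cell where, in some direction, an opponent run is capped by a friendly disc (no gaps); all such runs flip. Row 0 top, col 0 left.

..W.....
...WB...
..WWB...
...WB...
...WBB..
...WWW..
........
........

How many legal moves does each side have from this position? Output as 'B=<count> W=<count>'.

Answer: B=11 W=8

Derivation:
-- B to move --
(0,1): no bracket -> illegal
(0,3): no bracket -> illegal
(0,4): no bracket -> illegal
(1,1): flips 2 -> legal
(1,2): flips 2 -> legal
(2,1): flips 2 -> legal
(3,1): no bracket -> illegal
(3,2): flips 2 -> legal
(4,2): flips 2 -> legal
(4,6): no bracket -> illegal
(5,2): flips 1 -> legal
(5,6): no bracket -> illegal
(6,2): flips 1 -> legal
(6,3): flips 1 -> legal
(6,4): flips 1 -> legal
(6,5): flips 1 -> legal
(6,6): flips 1 -> legal
B mobility = 11
-- W to move --
(0,3): no bracket -> illegal
(0,4): flips 4 -> legal
(0,5): flips 1 -> legal
(1,5): flips 2 -> legal
(2,5): flips 2 -> legal
(3,5): flips 4 -> legal
(3,6): flips 1 -> legal
(4,6): flips 2 -> legal
(5,6): flips 2 -> legal
W mobility = 8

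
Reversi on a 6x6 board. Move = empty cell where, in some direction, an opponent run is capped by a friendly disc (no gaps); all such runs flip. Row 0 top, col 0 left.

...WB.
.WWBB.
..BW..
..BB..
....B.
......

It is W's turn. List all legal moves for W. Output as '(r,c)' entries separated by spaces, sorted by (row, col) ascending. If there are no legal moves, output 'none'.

(0,2): no bracket -> illegal
(0,5): flips 2 -> legal
(1,5): flips 2 -> legal
(2,1): flips 1 -> legal
(2,4): no bracket -> illegal
(2,5): flips 1 -> legal
(3,1): no bracket -> illegal
(3,4): no bracket -> illegal
(3,5): no bracket -> illegal
(4,1): flips 1 -> legal
(4,2): flips 2 -> legal
(4,3): flips 1 -> legal
(4,5): no bracket -> illegal
(5,3): no bracket -> illegal
(5,4): no bracket -> illegal
(5,5): flips 3 -> legal

Answer: (0,5) (1,5) (2,1) (2,5) (4,1) (4,2) (4,3) (5,5)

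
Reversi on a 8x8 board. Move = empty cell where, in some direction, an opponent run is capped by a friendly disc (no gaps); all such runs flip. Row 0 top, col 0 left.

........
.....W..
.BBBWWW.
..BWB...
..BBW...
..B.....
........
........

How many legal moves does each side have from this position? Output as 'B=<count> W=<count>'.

-- B to move --
(0,4): no bracket -> illegal
(0,5): no bracket -> illegal
(0,6): flips 3 -> legal
(1,3): no bracket -> illegal
(1,4): flips 1 -> legal
(1,6): flips 1 -> legal
(1,7): no bracket -> illegal
(2,7): flips 3 -> legal
(3,5): no bracket -> illegal
(3,6): no bracket -> illegal
(3,7): no bracket -> illegal
(4,5): flips 1 -> legal
(5,3): no bracket -> illegal
(5,4): flips 1 -> legal
(5,5): flips 2 -> legal
B mobility = 7
-- W to move --
(1,0): no bracket -> illegal
(1,1): flips 1 -> legal
(1,2): no bracket -> illegal
(1,3): flips 1 -> legal
(1,4): no bracket -> illegal
(2,0): flips 3 -> legal
(3,0): no bracket -> illegal
(3,1): flips 1 -> legal
(3,5): flips 1 -> legal
(4,1): flips 2 -> legal
(4,5): no bracket -> illegal
(5,1): flips 1 -> legal
(5,3): flips 1 -> legal
(5,4): no bracket -> illegal
(6,1): flips 3 -> legal
(6,2): no bracket -> illegal
(6,3): no bracket -> illegal
W mobility = 9

Answer: B=7 W=9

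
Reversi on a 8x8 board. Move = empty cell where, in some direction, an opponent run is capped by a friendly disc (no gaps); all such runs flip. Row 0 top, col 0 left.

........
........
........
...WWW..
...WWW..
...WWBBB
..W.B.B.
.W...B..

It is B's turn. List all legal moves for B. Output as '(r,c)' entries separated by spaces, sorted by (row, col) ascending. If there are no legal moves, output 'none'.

Answer: (2,2) (2,3) (2,4) (2,5) (4,2) (5,2)

Derivation:
(2,2): flips 2 -> legal
(2,3): flips 2 -> legal
(2,4): flips 3 -> legal
(2,5): flips 2 -> legal
(2,6): no bracket -> illegal
(3,2): no bracket -> illegal
(3,6): no bracket -> illegal
(4,2): flips 1 -> legal
(4,6): no bracket -> illegal
(5,1): no bracket -> illegal
(5,2): flips 2 -> legal
(6,0): no bracket -> illegal
(6,1): no bracket -> illegal
(6,3): no bracket -> illegal
(6,5): no bracket -> illegal
(7,0): no bracket -> illegal
(7,2): no bracket -> illegal
(7,3): no bracket -> illegal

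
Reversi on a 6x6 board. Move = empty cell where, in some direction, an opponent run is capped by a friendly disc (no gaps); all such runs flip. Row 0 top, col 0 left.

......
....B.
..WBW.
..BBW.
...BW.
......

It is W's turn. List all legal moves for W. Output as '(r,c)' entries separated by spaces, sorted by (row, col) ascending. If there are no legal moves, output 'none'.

Answer: (0,4) (1,2) (3,1) (4,2) (5,2)

Derivation:
(0,3): no bracket -> illegal
(0,4): flips 1 -> legal
(0,5): no bracket -> illegal
(1,2): flips 1 -> legal
(1,3): no bracket -> illegal
(1,5): no bracket -> illegal
(2,1): no bracket -> illegal
(2,5): no bracket -> illegal
(3,1): flips 2 -> legal
(4,1): no bracket -> illegal
(4,2): flips 3 -> legal
(5,2): flips 1 -> legal
(5,3): no bracket -> illegal
(5,4): no bracket -> illegal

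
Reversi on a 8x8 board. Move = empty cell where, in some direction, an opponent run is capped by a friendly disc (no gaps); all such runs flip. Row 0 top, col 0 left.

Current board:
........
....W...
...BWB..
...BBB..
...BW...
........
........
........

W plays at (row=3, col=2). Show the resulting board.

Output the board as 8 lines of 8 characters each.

Place W at (3,2); scan 8 dirs for brackets.
Dir NW: first cell '.' (not opp) -> no flip
Dir N: first cell '.' (not opp) -> no flip
Dir NE: opp run (2,3) capped by W -> flip
Dir W: first cell '.' (not opp) -> no flip
Dir E: opp run (3,3) (3,4) (3,5), next='.' -> no flip
Dir SW: first cell '.' (not opp) -> no flip
Dir S: first cell '.' (not opp) -> no flip
Dir SE: opp run (4,3), next='.' -> no flip
All flips: (2,3)

Answer: ........
....W...
...WWB..
..WBBB..
...BW...
........
........
........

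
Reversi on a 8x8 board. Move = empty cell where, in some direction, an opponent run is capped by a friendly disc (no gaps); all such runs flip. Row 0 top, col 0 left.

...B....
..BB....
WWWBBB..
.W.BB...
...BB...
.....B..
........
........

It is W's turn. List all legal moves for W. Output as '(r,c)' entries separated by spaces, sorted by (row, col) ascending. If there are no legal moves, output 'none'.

(0,1): no bracket -> illegal
(0,2): flips 1 -> legal
(0,4): flips 1 -> legal
(1,1): no bracket -> illegal
(1,4): no bracket -> illegal
(1,5): no bracket -> illegal
(1,6): no bracket -> illegal
(2,6): flips 3 -> legal
(3,2): no bracket -> illegal
(3,5): no bracket -> illegal
(3,6): no bracket -> illegal
(4,2): no bracket -> illegal
(4,5): no bracket -> illegal
(4,6): no bracket -> illegal
(5,2): no bracket -> illegal
(5,3): no bracket -> illegal
(5,4): no bracket -> illegal
(5,6): no bracket -> illegal
(6,4): no bracket -> illegal
(6,5): no bracket -> illegal
(6,6): flips 3 -> legal

Answer: (0,2) (0,4) (2,6) (6,6)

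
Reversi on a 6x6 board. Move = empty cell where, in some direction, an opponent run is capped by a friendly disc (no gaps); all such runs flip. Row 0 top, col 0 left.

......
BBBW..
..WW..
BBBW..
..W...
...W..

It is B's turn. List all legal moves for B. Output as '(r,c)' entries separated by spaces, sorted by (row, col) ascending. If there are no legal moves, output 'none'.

Answer: (0,4) (1,4) (3,4) (4,4) (5,2)

Derivation:
(0,2): no bracket -> illegal
(0,3): no bracket -> illegal
(0,4): flips 2 -> legal
(1,4): flips 2 -> legal
(2,1): no bracket -> illegal
(2,4): no bracket -> illegal
(3,4): flips 2 -> legal
(4,1): no bracket -> illegal
(4,3): no bracket -> illegal
(4,4): flips 2 -> legal
(5,1): no bracket -> illegal
(5,2): flips 1 -> legal
(5,4): no bracket -> illegal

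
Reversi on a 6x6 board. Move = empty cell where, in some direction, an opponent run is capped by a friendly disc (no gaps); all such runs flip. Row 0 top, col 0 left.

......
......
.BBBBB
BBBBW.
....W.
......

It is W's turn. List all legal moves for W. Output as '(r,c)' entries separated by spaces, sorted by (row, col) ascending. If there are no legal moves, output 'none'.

(1,0): no bracket -> illegal
(1,1): flips 2 -> legal
(1,2): flips 1 -> legal
(1,3): no bracket -> illegal
(1,4): flips 1 -> legal
(1,5): no bracket -> illegal
(2,0): no bracket -> illegal
(3,5): no bracket -> illegal
(4,0): no bracket -> illegal
(4,1): no bracket -> illegal
(4,2): no bracket -> illegal
(4,3): no bracket -> illegal

Answer: (1,1) (1,2) (1,4)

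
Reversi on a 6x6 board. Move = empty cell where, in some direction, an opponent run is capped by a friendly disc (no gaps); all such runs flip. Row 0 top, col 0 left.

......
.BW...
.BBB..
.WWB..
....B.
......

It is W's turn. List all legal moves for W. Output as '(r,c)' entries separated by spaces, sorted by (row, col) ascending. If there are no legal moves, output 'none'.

Answer: (0,1) (1,0) (1,3) (1,4) (3,0) (3,4)

Derivation:
(0,0): no bracket -> illegal
(0,1): flips 2 -> legal
(0,2): no bracket -> illegal
(1,0): flips 2 -> legal
(1,3): flips 1 -> legal
(1,4): flips 1 -> legal
(2,0): no bracket -> illegal
(2,4): no bracket -> illegal
(3,0): flips 1 -> legal
(3,4): flips 2 -> legal
(3,5): no bracket -> illegal
(4,2): no bracket -> illegal
(4,3): no bracket -> illegal
(4,5): no bracket -> illegal
(5,3): no bracket -> illegal
(5,4): no bracket -> illegal
(5,5): no bracket -> illegal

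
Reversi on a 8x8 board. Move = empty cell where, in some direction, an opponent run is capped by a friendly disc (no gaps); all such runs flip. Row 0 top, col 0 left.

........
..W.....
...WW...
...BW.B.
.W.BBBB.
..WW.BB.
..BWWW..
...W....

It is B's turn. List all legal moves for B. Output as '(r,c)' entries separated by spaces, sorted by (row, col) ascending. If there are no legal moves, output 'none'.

(0,1): flips 3 -> legal
(0,2): no bracket -> illegal
(0,3): no bracket -> illegal
(1,1): no bracket -> illegal
(1,3): flips 1 -> legal
(1,4): flips 2 -> legal
(1,5): flips 1 -> legal
(2,1): no bracket -> illegal
(2,2): no bracket -> illegal
(2,5): flips 1 -> legal
(3,0): no bracket -> illegal
(3,1): no bracket -> illegal
(3,2): no bracket -> illegal
(3,5): flips 1 -> legal
(4,0): no bracket -> illegal
(4,2): flips 1 -> legal
(5,0): no bracket -> illegal
(5,1): no bracket -> illegal
(5,4): no bracket -> illegal
(6,1): flips 1 -> legal
(6,6): flips 3 -> legal
(7,2): no bracket -> illegal
(7,4): flips 1 -> legal
(7,5): flips 1 -> legal
(7,6): no bracket -> illegal

Answer: (0,1) (1,3) (1,4) (1,5) (2,5) (3,5) (4,2) (6,1) (6,6) (7,4) (7,5)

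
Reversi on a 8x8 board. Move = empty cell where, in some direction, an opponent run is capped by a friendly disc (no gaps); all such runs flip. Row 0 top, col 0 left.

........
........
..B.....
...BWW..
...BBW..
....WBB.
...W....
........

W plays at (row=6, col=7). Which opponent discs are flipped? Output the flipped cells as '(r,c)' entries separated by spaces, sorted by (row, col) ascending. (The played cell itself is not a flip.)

Dir NW: opp run (5,6) capped by W -> flip
Dir N: first cell '.' (not opp) -> no flip
Dir NE: edge -> no flip
Dir W: first cell '.' (not opp) -> no flip
Dir E: edge -> no flip
Dir SW: first cell '.' (not opp) -> no flip
Dir S: first cell '.' (not opp) -> no flip
Dir SE: edge -> no flip

Answer: (5,6)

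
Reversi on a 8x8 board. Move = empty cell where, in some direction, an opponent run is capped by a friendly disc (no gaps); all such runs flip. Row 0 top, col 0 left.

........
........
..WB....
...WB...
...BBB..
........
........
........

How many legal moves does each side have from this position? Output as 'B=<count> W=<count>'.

-- B to move --
(1,1): flips 2 -> legal
(1,2): no bracket -> illegal
(1,3): no bracket -> illegal
(2,1): flips 1 -> legal
(2,4): no bracket -> illegal
(3,1): no bracket -> illegal
(3,2): flips 1 -> legal
(4,2): no bracket -> illegal
B mobility = 3
-- W to move --
(1,2): no bracket -> illegal
(1,3): flips 1 -> legal
(1,4): no bracket -> illegal
(2,4): flips 1 -> legal
(2,5): no bracket -> illegal
(3,2): no bracket -> illegal
(3,5): flips 1 -> legal
(3,6): no bracket -> illegal
(4,2): no bracket -> illegal
(4,6): no bracket -> illegal
(5,2): no bracket -> illegal
(5,3): flips 1 -> legal
(5,4): no bracket -> illegal
(5,5): flips 1 -> legal
(5,6): no bracket -> illegal
W mobility = 5

Answer: B=3 W=5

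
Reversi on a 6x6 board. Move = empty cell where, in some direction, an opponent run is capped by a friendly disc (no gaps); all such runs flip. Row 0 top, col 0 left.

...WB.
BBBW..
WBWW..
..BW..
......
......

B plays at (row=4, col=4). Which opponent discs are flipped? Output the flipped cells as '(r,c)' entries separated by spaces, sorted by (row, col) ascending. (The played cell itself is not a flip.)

Dir NW: opp run (3,3) (2,2) capped by B -> flip
Dir N: first cell '.' (not opp) -> no flip
Dir NE: first cell '.' (not opp) -> no flip
Dir W: first cell '.' (not opp) -> no flip
Dir E: first cell '.' (not opp) -> no flip
Dir SW: first cell '.' (not opp) -> no flip
Dir S: first cell '.' (not opp) -> no flip
Dir SE: first cell '.' (not opp) -> no flip

Answer: (2,2) (3,3)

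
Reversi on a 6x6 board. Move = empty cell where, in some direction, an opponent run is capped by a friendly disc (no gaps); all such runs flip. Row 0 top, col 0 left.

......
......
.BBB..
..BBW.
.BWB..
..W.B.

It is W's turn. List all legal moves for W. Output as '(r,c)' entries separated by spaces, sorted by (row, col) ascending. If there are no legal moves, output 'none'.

Answer: (1,2) (2,4) (3,0) (3,1) (4,0) (4,4)

Derivation:
(1,0): no bracket -> illegal
(1,1): no bracket -> illegal
(1,2): flips 3 -> legal
(1,3): no bracket -> illegal
(1,4): no bracket -> illegal
(2,0): no bracket -> illegal
(2,4): flips 1 -> legal
(3,0): flips 1 -> legal
(3,1): flips 2 -> legal
(4,0): flips 1 -> legal
(4,4): flips 1 -> legal
(4,5): no bracket -> illegal
(5,0): no bracket -> illegal
(5,1): no bracket -> illegal
(5,3): no bracket -> illegal
(5,5): no bracket -> illegal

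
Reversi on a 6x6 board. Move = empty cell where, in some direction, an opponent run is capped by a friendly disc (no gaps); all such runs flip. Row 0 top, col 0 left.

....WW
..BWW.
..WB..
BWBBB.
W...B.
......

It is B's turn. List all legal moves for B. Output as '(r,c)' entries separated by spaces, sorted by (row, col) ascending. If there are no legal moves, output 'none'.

Answer: (0,3) (1,1) (1,5) (2,1) (5,0)

Derivation:
(0,2): no bracket -> illegal
(0,3): flips 1 -> legal
(1,1): flips 1 -> legal
(1,5): flips 2 -> legal
(2,0): no bracket -> illegal
(2,1): flips 1 -> legal
(2,4): no bracket -> illegal
(2,5): no bracket -> illegal
(4,1): no bracket -> illegal
(4,2): no bracket -> illegal
(5,0): flips 1 -> legal
(5,1): no bracket -> illegal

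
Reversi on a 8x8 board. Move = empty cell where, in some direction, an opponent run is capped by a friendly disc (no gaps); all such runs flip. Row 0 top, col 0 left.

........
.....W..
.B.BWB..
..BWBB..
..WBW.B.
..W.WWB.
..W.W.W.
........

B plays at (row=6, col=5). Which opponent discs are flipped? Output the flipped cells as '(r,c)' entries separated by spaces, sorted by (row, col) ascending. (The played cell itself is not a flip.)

Dir NW: opp run (5,4) capped by B -> flip
Dir N: opp run (5,5), next='.' -> no flip
Dir NE: first cell 'B' (not opp) -> no flip
Dir W: opp run (6,4), next='.' -> no flip
Dir E: opp run (6,6), next='.' -> no flip
Dir SW: first cell '.' (not opp) -> no flip
Dir S: first cell '.' (not opp) -> no flip
Dir SE: first cell '.' (not opp) -> no flip

Answer: (5,4)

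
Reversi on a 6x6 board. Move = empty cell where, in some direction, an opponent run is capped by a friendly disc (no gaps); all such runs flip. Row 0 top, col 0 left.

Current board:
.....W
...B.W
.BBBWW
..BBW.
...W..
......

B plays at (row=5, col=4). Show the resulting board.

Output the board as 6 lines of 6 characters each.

Answer: .....W
...B.W
.BBBWW
..BBW.
...B..
....B.

Derivation:
Place B at (5,4); scan 8 dirs for brackets.
Dir NW: opp run (4,3) capped by B -> flip
Dir N: first cell '.' (not opp) -> no flip
Dir NE: first cell '.' (not opp) -> no flip
Dir W: first cell '.' (not opp) -> no flip
Dir E: first cell '.' (not opp) -> no flip
Dir SW: edge -> no flip
Dir S: edge -> no flip
Dir SE: edge -> no flip
All flips: (4,3)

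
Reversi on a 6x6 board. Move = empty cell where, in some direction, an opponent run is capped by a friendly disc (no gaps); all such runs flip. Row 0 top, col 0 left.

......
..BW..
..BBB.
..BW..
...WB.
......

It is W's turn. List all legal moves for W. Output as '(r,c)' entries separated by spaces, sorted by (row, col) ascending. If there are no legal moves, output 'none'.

Answer: (1,1) (1,5) (2,1) (3,1) (3,5) (4,5) (5,5)

Derivation:
(0,1): no bracket -> illegal
(0,2): no bracket -> illegal
(0,3): no bracket -> illegal
(1,1): flips 2 -> legal
(1,4): no bracket -> illegal
(1,5): flips 1 -> legal
(2,1): flips 1 -> legal
(2,5): no bracket -> illegal
(3,1): flips 2 -> legal
(3,4): no bracket -> illegal
(3,5): flips 1 -> legal
(4,1): no bracket -> illegal
(4,2): no bracket -> illegal
(4,5): flips 1 -> legal
(5,3): no bracket -> illegal
(5,4): no bracket -> illegal
(5,5): flips 1 -> legal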